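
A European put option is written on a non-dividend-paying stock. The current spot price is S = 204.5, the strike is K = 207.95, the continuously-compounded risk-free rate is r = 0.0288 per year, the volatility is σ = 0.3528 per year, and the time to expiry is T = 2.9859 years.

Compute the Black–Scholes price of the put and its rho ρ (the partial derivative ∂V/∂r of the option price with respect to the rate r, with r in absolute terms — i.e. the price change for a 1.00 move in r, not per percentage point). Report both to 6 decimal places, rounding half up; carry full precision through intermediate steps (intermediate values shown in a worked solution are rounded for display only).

σ√T = 0.3528·√2.9859 = 0.609630
d₁ = (ln(S/K) + (r+σ²/2)T) / (σ√T) = (ln(204.5/207.95) + (0.0288+0.3528²/2)·2.9859) / 0.609630 = (-0.016730 + 0.271818) / 0.609630 = 0.418432
d₂ = d₁ − σ√T = 0.418432 − 0.609630 = -0.191198
e^{−rT} = e^{−0.0288·2.9859} = 0.917600
N(−d₁) = 0.337816,  N(−d₂) = 0.575815
Put price V = K·e^{−rT}·N(−d₂) − S·N(−d₁) = 109.874029 − 69.083316 = 40.790713
ρ = −K·T·e^{−rT}·N(−d₂) = -328.072864

price = 40.790713
ρ = -328.072864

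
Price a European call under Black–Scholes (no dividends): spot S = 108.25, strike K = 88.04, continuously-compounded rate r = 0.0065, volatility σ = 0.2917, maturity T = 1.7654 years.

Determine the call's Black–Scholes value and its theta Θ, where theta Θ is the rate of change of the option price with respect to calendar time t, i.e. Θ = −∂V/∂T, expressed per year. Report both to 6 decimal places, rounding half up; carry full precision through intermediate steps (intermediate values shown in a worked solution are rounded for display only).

price = 27.886149
Θ = -3.924895

σ√T = 0.2917·√1.7654 = 0.387577
d₁ = (ln(S/K) + (r+σ²/2)T) / (σ√T) = (ln(108.25/88.04) + (0.0065+0.2917²/2)·1.7654) / 0.387577 = (0.206652 + 0.086583) / 0.387577 = 0.756586
d₂ = d₁ − σ√T = 0.756586 − 0.387577 = 0.369009
e^{−rT} = e^{−0.0065·1.7654} = 0.988590
N(d₁) = 0.775351,  N(d₂) = 0.643939
Call price V = S·N(d₁) − K·e^{−rT}·N(d₂) = 83.931737 − 56.045587 = 27.886149
φ(d₁) = (1/√(2π))·e^{−d₁²/2} = 0.299647
Θ = −S·φ(d₁)·σ/(2√T) − r·K·e^{−rT}·N(d₂) = −3.560599 − 0.364296 = -3.924895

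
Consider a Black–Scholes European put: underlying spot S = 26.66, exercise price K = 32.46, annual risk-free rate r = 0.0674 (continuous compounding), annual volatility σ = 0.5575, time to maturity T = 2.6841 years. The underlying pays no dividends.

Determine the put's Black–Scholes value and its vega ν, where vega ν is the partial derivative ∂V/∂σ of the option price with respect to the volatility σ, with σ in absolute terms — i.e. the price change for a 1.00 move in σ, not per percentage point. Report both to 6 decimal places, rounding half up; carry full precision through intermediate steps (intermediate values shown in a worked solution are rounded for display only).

σ√T = 0.5575·√2.6841 = 0.913365
d₁ = (ln(S/K) + (r+σ²/2)T) / (σ√T) = (ln(26.66/32.46) + (0.0674+0.5575²/2)·2.6841) / 0.913365 = (-0.196844 + 0.598026) / 0.913365 = 0.439235
d₂ = d₁ − σ√T = 0.439235 − 0.913365 = -0.474130
e^{−rT} = e^{−0.0674·2.6841} = 0.834512
N(−d₁) = 0.330246,  N(−d₂) = 0.682296
Put price V = K·e^{−rT}·N(−d₂) − S·N(−d₁) = 18.482217 − 8.804350 = 9.677867
φ(d₁) = (1/√(2π))·e^{−d₁²/2} = 0.362257
ν = S·φ(d₁)·√T = 15.822530

price = 9.677867
ν = 15.822530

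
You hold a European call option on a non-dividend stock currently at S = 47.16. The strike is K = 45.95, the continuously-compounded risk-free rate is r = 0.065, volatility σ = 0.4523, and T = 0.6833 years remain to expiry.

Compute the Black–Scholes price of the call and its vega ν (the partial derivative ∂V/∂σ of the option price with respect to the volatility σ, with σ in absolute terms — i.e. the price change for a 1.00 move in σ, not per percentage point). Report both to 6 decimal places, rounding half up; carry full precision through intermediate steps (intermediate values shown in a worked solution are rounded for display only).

σ√T = 0.4523·√0.6833 = 0.373880
d₁ = (ln(S/K) + (r+σ²/2)T) / (σ√T) = (ln(47.16/45.95) + (0.065+0.4523²/2)·0.6833) / 0.373880 = (0.025992 + 0.114308) / 0.373880 = 0.375254
d₂ = d₁ − σ√T = 0.375254 − 0.373880 = 0.001374
e^{−rT} = e^{−0.065·0.6833} = 0.956557
N(d₁) = 0.646264,  N(d₂) = 0.500548
Call price V = S·N(d₁) − K·e^{−rT}·N(d₂) = 30.477815 − 22.000993 = 8.476822
φ(d₁) = (1/√(2π))·e^{−d₁²/2} = 0.371820
ν = S·φ(d₁)·√T = 14.494789

price = 8.476822
ν = 14.494789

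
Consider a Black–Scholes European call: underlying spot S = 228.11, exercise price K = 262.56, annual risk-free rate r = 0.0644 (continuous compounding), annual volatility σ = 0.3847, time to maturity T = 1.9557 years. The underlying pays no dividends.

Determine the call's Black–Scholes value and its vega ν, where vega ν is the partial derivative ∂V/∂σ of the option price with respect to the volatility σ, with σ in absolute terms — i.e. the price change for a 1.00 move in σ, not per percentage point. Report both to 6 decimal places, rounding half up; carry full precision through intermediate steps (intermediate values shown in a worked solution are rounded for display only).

price = 47.060920
ν = 123.601574

σ√T = 0.3847·√1.9557 = 0.537989
d₁ = (ln(S/K) + (r+σ²/2)T) / (σ√T) = (ln(228.11/262.56) + (0.0644+0.3847²/2)·1.9557) / 0.537989 = (-0.140652 + 0.270663) / 0.537989 = 0.241662
d₂ = d₁ − σ√T = 0.241662 − 0.537989 = -0.296327
e^{−rT} = e^{−0.0644·1.9557} = 0.881662
N(d₁) = 0.595479,  N(d₂) = 0.383490
Call price V = S·N(d₁) − K·e^{−rT}·N(d₂) = 135.834701 − 88.773782 = 47.060920
φ(d₁) = (1/√(2π))·e^{−d₁²/2} = 0.387462
ν = S·φ(d₁)·√T = 123.601574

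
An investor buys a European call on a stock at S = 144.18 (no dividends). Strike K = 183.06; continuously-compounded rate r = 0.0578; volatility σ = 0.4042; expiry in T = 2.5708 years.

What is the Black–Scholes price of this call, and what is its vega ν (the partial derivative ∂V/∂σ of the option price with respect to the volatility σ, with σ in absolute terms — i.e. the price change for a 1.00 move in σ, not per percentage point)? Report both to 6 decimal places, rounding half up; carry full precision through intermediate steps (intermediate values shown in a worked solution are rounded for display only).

price = 31.919364
ν = 90.661610

σ√T = 0.4042·√2.5708 = 0.648083
d₁ = (ln(S/K) + (r+σ²/2)T) / (σ√T) = (ln(144.18/183.06) + (0.0578+0.4042²/2)·2.5708) / 0.648083 = (-0.238751 + 0.358598) / 0.648083 = 0.184925
d₂ = d₁ − σ√T = 0.184925 − 0.648083 = -0.463158
e^{−rT} = e^{−0.0578·2.5708} = 0.861920
N(d₁) = 0.573356,  N(d₂) = 0.321625
Call price V = S·N(d₁) − K·e^{−rT}·N(d₂) = 82.666453 − 50.747089 = 31.919364
φ(d₁) = (1/√(2π))·e^{−d₁²/2} = 0.392179
ν = S·φ(d₁)·√T = 90.661610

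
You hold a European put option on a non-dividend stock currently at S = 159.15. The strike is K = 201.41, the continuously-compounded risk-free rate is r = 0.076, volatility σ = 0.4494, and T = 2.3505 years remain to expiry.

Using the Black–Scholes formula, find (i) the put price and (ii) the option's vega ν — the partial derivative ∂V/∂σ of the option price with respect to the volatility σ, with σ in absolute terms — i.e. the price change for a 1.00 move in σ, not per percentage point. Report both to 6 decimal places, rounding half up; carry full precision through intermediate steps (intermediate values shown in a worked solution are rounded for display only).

price = 48.949745
ν = 94.057651

σ√T = 0.4494·√2.3505 = 0.688990
d₁ = (ln(S/K) + (r+σ²/2)T) / (σ√T) = (ln(159.15/201.41) + (0.076+0.4494²/2)·2.3505) / 0.688990 = (-0.235495 + 0.415992) / 0.688990 = 0.261972
d₂ = d₁ − σ√T = 0.261972 − 0.688990 = -0.427018
e^{−rT} = e^{−0.076·2.3505} = 0.836409
N(−d₁) = 0.396671,  N(−d₂) = 0.665317
Put price V = K·e^{−rT}·N(−d₂) − S·N(−d₁) = 112.079996 − 63.130251 = 48.949745
φ(d₁) = (1/√(2π))·e^{−d₁²/2} = 0.385485
ν = S·φ(d₁)·√T = 94.057651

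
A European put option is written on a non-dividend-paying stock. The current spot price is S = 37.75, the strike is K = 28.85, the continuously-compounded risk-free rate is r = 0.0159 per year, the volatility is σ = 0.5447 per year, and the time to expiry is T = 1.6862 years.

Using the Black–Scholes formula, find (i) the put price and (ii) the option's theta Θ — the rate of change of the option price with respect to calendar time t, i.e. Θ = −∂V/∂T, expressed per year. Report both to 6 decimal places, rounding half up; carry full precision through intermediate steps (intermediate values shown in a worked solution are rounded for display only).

price = 5.011928
Θ = -2.133400

σ√T = 0.5447·√1.6862 = 0.707313
d₁ = (ln(S/K) + (r+σ²/2)T) / (σ√T) = (ln(37.75/28.85) + (0.0159+0.5447²/2)·1.6862) / 0.707313 = (0.268875 + 0.276957) / 0.707313 = 0.771698
d₂ = d₁ − σ√T = 0.771698 − 0.707313 = 0.064384
e^{−rT} = e^{−0.0159·1.6862} = 0.973546
N(−d₁) = 0.220147,  N(−d₂) = 0.474332
Put price V = K·e^{−rT}·N(−d₂) − S·N(−d₁) = 13.322467 − 8.310539 = 5.011928
φ(d₁) = (1/√(2π))·e^{−d₁²/2} = 0.296207
Θ = −S·φ(d₁)·σ/(2√T) + r·K·e^{−rT}·N(−d₂) = −2.345227 + 0.211827 = -2.133400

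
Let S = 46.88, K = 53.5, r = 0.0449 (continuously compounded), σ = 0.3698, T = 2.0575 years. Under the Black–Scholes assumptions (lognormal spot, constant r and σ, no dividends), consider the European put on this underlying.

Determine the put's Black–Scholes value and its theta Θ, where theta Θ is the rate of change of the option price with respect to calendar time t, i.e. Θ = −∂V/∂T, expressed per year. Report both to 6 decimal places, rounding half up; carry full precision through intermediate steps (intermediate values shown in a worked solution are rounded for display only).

price = 10.980895
Θ = -0.980927

σ√T = 0.3698·√2.0575 = 0.530441
d₁ = (ln(S/K) + (r+σ²/2)T) / (σ√T) = (ln(46.88/53.5) + (0.0449+0.3698²/2)·2.0575) / 0.530441 = (-0.132091 + 0.233065) / 0.530441 = 0.190360
d₂ = d₁ − σ√T = 0.190360 − 0.530441 = -0.340080
e^{−rT} = e^{−0.0449·2.0575} = 0.911757
N(−d₁) = 0.424513,  N(−d₂) = 0.633102
Put price V = K·e^{−rT}·N(−d₂) − S·N(−d₁) = 30.882081 − 19.901186 = 10.980895
φ(d₁) = (1/√(2π))·e^{−d₁²/2} = 0.391779
Θ = −S·φ(d₁)·σ/(2√T) + r·K·e^{−rT}·N(−d₂) = −2.367532 + 1.386605 = -0.980927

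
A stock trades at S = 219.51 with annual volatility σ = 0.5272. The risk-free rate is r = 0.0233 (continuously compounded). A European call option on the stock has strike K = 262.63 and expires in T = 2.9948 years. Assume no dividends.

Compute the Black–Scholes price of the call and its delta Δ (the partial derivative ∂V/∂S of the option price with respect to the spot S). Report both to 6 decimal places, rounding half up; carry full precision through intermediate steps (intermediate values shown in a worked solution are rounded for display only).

σ√T = 0.5272·√2.9948 = 0.912345
d₁ = (ln(S/K) + (r+σ²/2)T) / (σ√T) = (ln(219.51/262.63) + (0.0233+0.5272²/2)·2.9948) / 0.912345 = (-0.179348 + 0.485966) / 0.912345 = 0.336076
d₂ = d₁ − σ√T = 0.336076 − 0.912345 = -0.576269
e^{−rT} = e^{−0.0233·2.9948} = 0.932600
N(d₁) = 0.631593,  N(d₂) = 0.282217
Call price V = S·N(d₁) − K·e^{−rT}·N(d₂) = 138.641041 − 69.122955 = 69.518085
Δ = N(d₁) = 0.631593

price = 69.518085
Δ = 0.631593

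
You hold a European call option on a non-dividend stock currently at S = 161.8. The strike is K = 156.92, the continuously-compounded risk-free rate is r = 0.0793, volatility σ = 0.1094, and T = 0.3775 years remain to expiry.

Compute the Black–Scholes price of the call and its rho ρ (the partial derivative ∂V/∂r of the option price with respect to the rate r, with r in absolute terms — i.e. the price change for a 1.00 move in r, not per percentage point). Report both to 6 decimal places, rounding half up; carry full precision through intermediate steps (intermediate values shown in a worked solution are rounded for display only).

price = 10.565310
ρ = 46.402149

σ√T = 0.1094·√0.3775 = 0.067216
d₁ = (ln(S/K) + (r+σ²/2)T) / (σ√T) = (ln(161.8/156.92) + (0.0793+0.1094²/2)·0.3775) / 0.067216 = (0.030625 + 0.032195) / 0.067216 = 0.934587
d₂ = d₁ − σ√T = 0.934587 − 0.067216 = 0.867371
e^{−rT} = e^{−0.0793·0.3775} = 0.970508
N(d₁) = 0.824999,  N(d₂) = 0.807131
Call price V = S·N(d₁) − K·e^{−rT}·N(d₂) = 133.484909 − 122.919599 = 10.565310
ρ = K·T·e^{−rT}·N(d₂) = 46.402149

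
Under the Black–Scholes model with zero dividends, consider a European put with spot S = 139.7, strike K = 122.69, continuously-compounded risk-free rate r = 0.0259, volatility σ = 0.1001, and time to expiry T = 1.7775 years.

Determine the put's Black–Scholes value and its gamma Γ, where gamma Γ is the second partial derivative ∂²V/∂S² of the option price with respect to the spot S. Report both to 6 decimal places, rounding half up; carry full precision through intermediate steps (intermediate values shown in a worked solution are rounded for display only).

price = 0.747185
Γ = 0.008205

σ√T = 0.1001·√1.7775 = 0.133456
d₁ = (ln(S/K) + (r+σ²/2)T) / (σ√T) = (ln(139.7/122.69) + (0.0259+0.1001²/2)·1.7775) / 0.133456 = (0.129836 + 0.054943) / 0.133456 = 1.384566
d₂ = d₁ − σ√T = 1.384566 − 0.133456 = 1.251110
e^{−rT} = e^{−0.0259·1.7775} = 0.955006
N(−d₁) = 0.083093,  N(−d₂) = 0.105447
Put price V = K·e^{−rT}·N(−d₂) − S·N(−d₁) = 12.355226 − 11.608040 = 0.747185
φ(d₁) = (1/√(2π))·e^{−d₁²/2} = 0.152980
Γ = φ(d₁) / (S·σ·√T) = 0.008205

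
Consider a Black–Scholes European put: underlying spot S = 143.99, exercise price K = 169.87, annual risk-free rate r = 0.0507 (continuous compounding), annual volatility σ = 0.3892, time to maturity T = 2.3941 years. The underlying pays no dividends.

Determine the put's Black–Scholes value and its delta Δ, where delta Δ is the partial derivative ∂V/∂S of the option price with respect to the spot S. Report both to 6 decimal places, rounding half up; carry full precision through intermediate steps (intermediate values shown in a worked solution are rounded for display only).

σ√T = 0.3892·√2.3941 = 0.602204
d₁ = (ln(S/K) + (r+σ²/2)T) / (σ√T) = (ln(143.99/169.87) + (0.0507+0.3892²/2)·2.3941) / 0.602204 = (-0.165290 + 0.302706) / 0.602204 = 0.228189
d₂ = d₁ − σ√T = 0.228189 − 0.602204 = -0.374016
e^{−rT} = e^{−0.0507·2.3941} = 0.885697
N(−d₁) = 0.409750,  N(−d₂) = 0.645804
Put price V = K·e^{−rT}·N(−d₂) − S·N(−d₁) = 97.163270 − 58.999857 = 38.163413
Δ = −N(−d₁) = -0.409750

price = 38.163413
Δ = -0.409750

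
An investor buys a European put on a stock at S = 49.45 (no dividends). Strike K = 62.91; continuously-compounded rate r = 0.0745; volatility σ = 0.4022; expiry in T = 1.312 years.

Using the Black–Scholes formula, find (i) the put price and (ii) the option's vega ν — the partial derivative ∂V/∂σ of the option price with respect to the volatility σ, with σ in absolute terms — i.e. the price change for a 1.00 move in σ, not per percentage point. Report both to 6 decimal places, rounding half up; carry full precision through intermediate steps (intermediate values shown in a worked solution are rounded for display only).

σ√T = 0.4022·√1.312 = 0.460690
d₁ = (ln(S/K) + (r+σ²/2)T) / (σ√T) = (ln(49.45/62.91) + (0.0745+0.4022²/2)·1.312) / 0.460690 = (-0.240743 + 0.203862) / 0.460690 = -0.080057
d₂ = d₁ − σ√T = -0.080057 − 0.460690 = -0.540747
e^{−rT} = e^{−0.0745·1.312} = 0.906881
N(−d₁) = 0.531904,  N(−d₂) = 0.705659
Put price V = K·e^{−rT}·N(−d₂) − S·N(−d₁) = 40.259176 − 26.302649 = 13.956527
φ(d₁) = (1/√(2π))·e^{−d₁²/2} = 0.397666
ν = S·φ(d₁)·√T = 22.524314

price = 13.956527
ν = 22.524314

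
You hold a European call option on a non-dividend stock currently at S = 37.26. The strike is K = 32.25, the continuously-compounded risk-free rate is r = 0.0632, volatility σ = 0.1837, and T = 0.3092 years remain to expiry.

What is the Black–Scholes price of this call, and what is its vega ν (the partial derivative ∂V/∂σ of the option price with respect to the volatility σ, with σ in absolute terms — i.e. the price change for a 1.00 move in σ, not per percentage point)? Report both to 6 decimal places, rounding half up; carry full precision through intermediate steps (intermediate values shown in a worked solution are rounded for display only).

σ√T = 0.1837·√0.3092 = 0.102148
d₁ = (ln(S/K) + (r+σ²/2)T) / (σ√T) = (ln(37.26/32.25) + (0.0632+0.1837²/2)·0.3092) / 0.102148 = (0.144402 + 0.024759) / 0.102148 = 1.656040
d₂ = d₁ − σ√T = 1.656040 − 0.102148 = 1.553893
e^{−rT} = e^{−0.0632·0.3092} = 0.980648
N(d₁) = 0.951143,  N(d₂) = 0.939895
Call price V = S·N(d₁) − K·e^{−rT}·N(d₂) = 35.439595 − 29.725031 = 5.714564
φ(d₁) = (1/√(2π))·e^{−d₁²/2} = 0.101249
ν = S·φ(d₁)·√T = 2.097746

price = 5.714564
ν = 2.097746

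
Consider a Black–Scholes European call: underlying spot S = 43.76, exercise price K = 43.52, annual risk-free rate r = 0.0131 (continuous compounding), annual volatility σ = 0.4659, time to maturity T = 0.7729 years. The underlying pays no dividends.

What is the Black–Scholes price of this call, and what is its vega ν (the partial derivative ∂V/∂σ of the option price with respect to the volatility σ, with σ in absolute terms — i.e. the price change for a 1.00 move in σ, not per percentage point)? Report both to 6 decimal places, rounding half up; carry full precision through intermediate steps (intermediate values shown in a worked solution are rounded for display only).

σ√T = 0.4659·√0.7729 = 0.409595
d₁ = (ln(S/K) + (r+σ²/2)T) / (σ√T) = (ln(43.76/43.52) + (0.0131+0.4659²/2)·0.7729) / 0.409595 = (0.005500 + 0.094009) / 0.409595 = 0.242944
d₂ = d₁ − σ√T = 0.242944 − 0.409595 = -0.166651
e^{−rT} = e^{−0.0131·0.7729} = 0.989926
N(d₁) = 0.595976,  N(d₂) = 0.433822
Call price V = S·N(d₁) − K·e^{−rT}·N(d₂) = 26.079888 − 18.689753 = 7.390135
φ(d₁) = (1/√(2π))·e^{−d₁²/2} = 0.387341
ν = S·φ(d₁)·√T = 14.901591

price = 7.390135
ν = 14.901591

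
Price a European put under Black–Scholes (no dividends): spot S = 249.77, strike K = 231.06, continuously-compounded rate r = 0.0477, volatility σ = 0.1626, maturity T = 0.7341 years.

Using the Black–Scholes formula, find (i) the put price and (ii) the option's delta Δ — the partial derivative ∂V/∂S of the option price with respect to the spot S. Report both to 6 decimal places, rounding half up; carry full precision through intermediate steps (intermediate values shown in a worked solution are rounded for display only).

σ√T = 0.1626·√0.7341 = 0.139315
d₁ = (ln(S/K) + (r+σ²/2)T) / (σ√T) = (ln(249.77/231.06) + (0.0477+0.1626²/2)·0.7341) / 0.139315 = (0.077863 + 0.044721) / 0.139315 = 0.879905
d₂ = d₁ − σ√T = 0.879905 − 0.139315 = 0.740590
e^{−rT} = e^{−0.0477·0.7341} = 0.965589
N(−d₁) = 0.189455,  N(−d₂) = 0.229471
Put price V = K·e^{−rT}·N(−d₂) − S·N(−d₁) = 51.197104 − 47.320296 = 3.876808
Δ = −N(−d₁) = -0.189455

price = 3.876808
Δ = -0.189455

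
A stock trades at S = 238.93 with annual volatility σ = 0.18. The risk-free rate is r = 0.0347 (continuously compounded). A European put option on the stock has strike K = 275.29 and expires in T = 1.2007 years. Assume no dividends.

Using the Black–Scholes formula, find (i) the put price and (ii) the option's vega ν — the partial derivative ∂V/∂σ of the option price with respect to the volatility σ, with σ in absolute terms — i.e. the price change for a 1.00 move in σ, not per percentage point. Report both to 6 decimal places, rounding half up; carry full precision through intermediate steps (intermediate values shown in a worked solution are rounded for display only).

σ√T = 0.18·√1.2007 = 0.197238
d₁ = (ln(S/K) + (r+σ²/2)T) / (σ√T) = (ln(238.93/275.29) + (0.0347+0.18²/2)·1.2007) / 0.197238 = (-0.141654 + 0.061116) / 0.197238 = -0.408334
d₂ = d₁ − σ√T = -0.408334 − 0.197238 = -0.605572
e^{−rT} = e^{−0.0347·1.2007} = 0.959192
N(−d₁) = 0.658486,  N(−d₂) = 0.727600
Put price V = K·e^{−rT}·N(−d₂) − S·N(−d₁) = 192.127170 − 157.332006 = 34.795164
φ(d₁) = (1/√(2π))·e^{−d₁²/2} = 0.367032
ν = S·φ(d₁)·√T = 96.092965

price = 34.795164
ν = 96.092965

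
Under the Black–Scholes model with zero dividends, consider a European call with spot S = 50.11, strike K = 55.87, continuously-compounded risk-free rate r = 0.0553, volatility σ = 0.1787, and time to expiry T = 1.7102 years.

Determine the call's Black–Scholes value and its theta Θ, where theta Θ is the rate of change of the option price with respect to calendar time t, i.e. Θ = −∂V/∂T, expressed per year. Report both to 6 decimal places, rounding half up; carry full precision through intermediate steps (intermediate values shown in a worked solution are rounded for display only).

σ√T = 0.1787·√1.7102 = 0.233694
d₁ = (ln(S/K) + (r+σ²/2)T) / (σ√T) = (ln(50.11/55.87) + (0.0553+0.1787²/2)·1.7102) / 0.233694 = (-0.108807 + 0.121881) / 0.233694 = 0.055943
d₂ = d₁ − σ√T = 0.055943 − 0.233694 = -0.177751
e^{−rT} = e^{−0.0553·1.7102} = 0.909760
N(d₁) = 0.522306,  N(d₂) = 0.429459
Call price V = S·N(d₁) − K·e^{−rT}·N(d₂) = 26.172776 − 21.828687 = 4.344089
φ(d₁) = (1/√(2π))·e^{−d₁²/2} = 0.398318
Θ = −S·φ(d₁)·σ/(2√T) − r·K·e^{−rT}·N(d₂) = −1.363722 − 1.207126 = -2.570849

price = 4.344089
Θ = -2.570849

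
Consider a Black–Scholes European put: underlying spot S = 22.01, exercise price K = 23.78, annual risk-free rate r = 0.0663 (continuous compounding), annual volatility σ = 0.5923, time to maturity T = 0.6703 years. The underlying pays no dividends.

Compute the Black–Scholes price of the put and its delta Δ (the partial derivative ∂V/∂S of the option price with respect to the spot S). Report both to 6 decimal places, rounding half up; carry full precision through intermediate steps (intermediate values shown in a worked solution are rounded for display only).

price = 4.665027
Δ = -0.430696

σ√T = 0.5923·√0.6703 = 0.484927
d₁ = (ln(S/K) + (r+σ²/2)T) / (σ√T) = (ln(22.01/23.78) + (0.0663+0.5923²/2)·0.6703) / 0.484927 = (-0.077348 + 0.162018) / 0.484927 = 0.174604
d₂ = d₁ − σ√T = 0.174604 − 0.484927 = -0.310323
e^{−rT} = e^{−0.0663·0.6703} = 0.956532
N(−d₁) = 0.430696,  N(−d₂) = 0.621842
Put price V = K·e^{−rT}·N(−d₂) − S·N(−d₁) = 14.144637 − 9.479610 = 4.665027
Δ = −N(−d₁) = -0.430696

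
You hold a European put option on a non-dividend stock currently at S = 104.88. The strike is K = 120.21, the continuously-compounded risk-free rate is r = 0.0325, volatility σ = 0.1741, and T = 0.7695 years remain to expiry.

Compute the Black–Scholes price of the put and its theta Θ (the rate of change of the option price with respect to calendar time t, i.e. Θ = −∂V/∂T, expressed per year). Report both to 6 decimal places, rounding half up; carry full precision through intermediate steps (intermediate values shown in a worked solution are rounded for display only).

σ√T = 0.1741·√0.7695 = 0.152723
d₁ = (ln(S/K) + (r+σ²/2)T) / (σ√T) = (ln(104.88/120.21) + (0.0325+0.1741²/2)·0.7695) / 0.152723 = (-0.136423 + 0.036671) / 0.152723 = -0.653162
d₂ = d₁ − σ√T = -0.653162 − 0.152723 = -0.805884
e^{−rT} = e^{−0.0325·0.7695} = 0.975301
N(−d₁) = 0.743174,  N(−d₂) = 0.789845
Put price V = K·e^{−rT}·N(−d₂) − S·N(−d₁) = 92.602232 − 77.944096 = 14.658137
φ(d₁) = (1/√(2π))·e^{−d₁²/2} = 0.322308
Θ = −S·φ(d₁)·σ/(2√T) + r·K·e^{−rT}·N(−d₂) = −3.354500 + 3.009573 = -0.344927

price = 14.658137
Θ = -0.344927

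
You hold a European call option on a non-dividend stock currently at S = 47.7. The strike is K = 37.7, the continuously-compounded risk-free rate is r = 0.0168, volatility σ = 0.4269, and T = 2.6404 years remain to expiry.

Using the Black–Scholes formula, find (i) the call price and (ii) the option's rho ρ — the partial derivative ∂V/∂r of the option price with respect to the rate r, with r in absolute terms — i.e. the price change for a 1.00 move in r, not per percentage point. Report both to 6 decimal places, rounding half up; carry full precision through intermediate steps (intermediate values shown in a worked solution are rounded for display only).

σ√T = 0.4269·√2.6404 = 0.693683
d₁ = (ln(S/K) + (r+σ²/2)T) / (σ√T) = (ln(47.7/37.7) + (0.0168+0.4269²/2)·2.6404) / 0.693683 = (0.235271 + 0.284957) / 0.693683 = 0.749951
d₂ = d₁ − σ√T = 0.749951 − 0.693683 = 0.056268
e^{−rT} = e^{−0.0168·2.6404} = 0.956611
N(d₁) = 0.773358,  N(d₂) = 0.522436
Call price V = S·N(d₁) − K·e^{−rT}·N(d₂) = 36.889168 − 18.841241 = 18.047927
ρ = K·T·e^{−rT}·N(d₂) = 49.748412

price = 18.047927
ρ = 49.748412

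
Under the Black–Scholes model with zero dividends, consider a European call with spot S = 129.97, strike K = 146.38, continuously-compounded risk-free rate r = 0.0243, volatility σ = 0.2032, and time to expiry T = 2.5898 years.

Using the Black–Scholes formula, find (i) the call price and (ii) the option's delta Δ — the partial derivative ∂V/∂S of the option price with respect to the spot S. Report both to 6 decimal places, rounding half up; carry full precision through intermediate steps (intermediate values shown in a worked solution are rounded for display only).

price = 13.876580
Δ = 0.496946

σ√T = 0.2032·√2.5898 = 0.327007
d₁ = (ln(S/K) + (r+σ²/2)T) / (σ√T) = (ln(129.97/146.38) + (0.0243+0.2032²/2)·2.5898) / 0.327007 = (-0.118902 + 0.116399) / 0.327007 = -0.007656
d₂ = d₁ − σ√T = -0.007656 − 0.327007 = -0.334662
e^{−rT} = e^{−0.0243·2.5898} = 0.939007
N(d₁) = 0.496946,  N(d₂) = 0.368940
Call price V = S·N(d₁) − K·e^{−rT}·N(d₂) = 64.588054 − 50.711473 = 13.876580
Δ = N(d₁) = 0.496946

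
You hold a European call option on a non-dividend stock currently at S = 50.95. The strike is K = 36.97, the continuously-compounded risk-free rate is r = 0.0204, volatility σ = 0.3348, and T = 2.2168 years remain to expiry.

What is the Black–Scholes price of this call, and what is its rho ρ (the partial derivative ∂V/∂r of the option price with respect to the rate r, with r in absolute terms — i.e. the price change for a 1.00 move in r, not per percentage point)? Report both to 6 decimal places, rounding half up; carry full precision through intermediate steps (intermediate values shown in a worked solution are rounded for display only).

σ√T = 0.3348·√2.2168 = 0.498481
d₁ = (ln(S/K) + (r+σ²/2)T) / (σ√T) = (ln(50.95/36.97) + (0.0204+0.3348²/2)·2.2168) / 0.498481 = (0.320738 + 0.169464) / 0.498481 = 0.983392
d₂ = d₁ − σ√T = 0.983392 − 0.498481 = 0.484911
e^{−rT} = e^{−0.0204·2.2168} = 0.955785
N(d₁) = 0.837293,  N(d₂) = 0.686130
Call price V = S·N(d₁) − K·e^{−rT}·N(d₂) = 42.660066 − 24.244658 = 18.415409
ρ = K·T·e^{−rT}·N(d₂) = 53.745557

price = 18.415409
ρ = 53.745557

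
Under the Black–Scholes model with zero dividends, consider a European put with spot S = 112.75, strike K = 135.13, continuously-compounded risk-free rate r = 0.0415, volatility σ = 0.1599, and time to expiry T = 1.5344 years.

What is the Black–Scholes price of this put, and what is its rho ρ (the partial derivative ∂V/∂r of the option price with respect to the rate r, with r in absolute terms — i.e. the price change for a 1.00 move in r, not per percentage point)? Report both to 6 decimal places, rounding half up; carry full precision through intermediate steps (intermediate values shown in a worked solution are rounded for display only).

price = 18.075359
ρ = -146.971056

σ√T = 0.1599·√1.5344 = 0.198070
d₁ = (ln(S/K) + (r+σ²/2)T) / (σ√T) = (ln(112.75/135.13) + (0.0415+0.1599²/2)·1.5344) / 0.198070 = (-0.181064 + 0.083293) / 0.198070 = -0.493619
d₂ = d₁ − σ√T = -0.493619 − 0.198070 = -0.691689
e^{−rT} = e^{−0.0415·1.5344} = 0.938307
N(−d₁) = 0.689212,  N(−d₂) = 0.755434
Put price V = K·e^{−rT}·N(−d₂) − S·N(−d₁) = 95.784056 − 77.708697 = 18.075359
ρ = −K·T·e^{−rT}·N(−d₂) = -146.971056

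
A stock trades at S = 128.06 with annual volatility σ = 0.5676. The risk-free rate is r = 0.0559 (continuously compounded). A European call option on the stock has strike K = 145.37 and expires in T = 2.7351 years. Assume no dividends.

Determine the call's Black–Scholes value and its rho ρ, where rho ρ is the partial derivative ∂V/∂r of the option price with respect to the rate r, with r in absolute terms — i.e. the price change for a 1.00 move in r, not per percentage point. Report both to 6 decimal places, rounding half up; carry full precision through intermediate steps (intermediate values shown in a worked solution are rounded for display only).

price = 47.323511
ρ = 112.405248

σ√T = 0.5676·√2.7351 = 0.938705
d₁ = (ln(S/K) + (r+σ²/2)T) / (σ√T) = (ln(128.06/145.37) + (0.0559+0.5676²/2)·2.7351) / 0.938705 = (-0.126783 + 0.593475) / 0.938705 = 0.497166
d₂ = d₁ − σ√T = 0.497166 − 0.938705 = -0.441539
e^{−rT} = e^{−0.0559·2.7351} = 0.858222
N(d₁) = 0.690464,  N(d₂) = 0.329412
Call price V = S·N(d₁) − K·e^{−rT}·N(d₂) = 88.420819 − 41.097308 = 47.323511
ρ = K·T·e^{−rT}·N(d₂) = 112.405248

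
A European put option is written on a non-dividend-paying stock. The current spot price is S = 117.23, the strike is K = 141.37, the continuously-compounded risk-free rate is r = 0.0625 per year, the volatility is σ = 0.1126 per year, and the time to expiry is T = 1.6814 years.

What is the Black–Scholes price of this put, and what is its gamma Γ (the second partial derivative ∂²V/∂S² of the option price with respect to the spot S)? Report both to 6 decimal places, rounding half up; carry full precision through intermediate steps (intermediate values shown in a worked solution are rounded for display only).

price = 13.228089
Γ = 0.020674

σ√T = 0.1126·√1.6814 = 0.146007
d₁ = (ln(S/K) + (r+σ²/2)T) / (σ√T) = (ln(117.23/141.37) + (0.0625+0.1126²/2)·1.6814) / 0.146007 = (-0.187243 + 0.115747) / 0.146007 = -0.489676
d₂ = d₁ − σ√T = -0.489676 − 0.146007 = -0.635683
e^{−rT} = e^{−0.0625·1.6814} = 0.900246
N(−d₁) = 0.687819,  N(−d₂) = 0.737509
Put price V = K·e^{−rT}·N(−d₂) − S·N(−d₁) = 93.861056 − 80.632967 = 13.228089
φ(d₁) = (1/√(2π))·e^{−d₁²/2} = 0.353868
Γ = φ(d₁) / (S·σ·√T) = 0.020674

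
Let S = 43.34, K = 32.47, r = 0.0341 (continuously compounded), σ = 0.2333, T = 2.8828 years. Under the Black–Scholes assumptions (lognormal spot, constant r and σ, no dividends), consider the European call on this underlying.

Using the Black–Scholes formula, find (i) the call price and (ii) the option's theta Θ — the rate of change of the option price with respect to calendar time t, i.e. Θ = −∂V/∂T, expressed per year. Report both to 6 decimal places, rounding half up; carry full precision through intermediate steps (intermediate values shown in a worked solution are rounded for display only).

σ√T = 0.2333·√2.8828 = 0.396116
d₁ = (ln(S/K) + (r+σ²/2)T) / (σ√T) = (ln(43.34/32.47) + (0.0341+0.2333²/2)·2.8828) / 0.396116 = (0.288759 + 0.176757) / 0.396116 = 1.175204
d₂ = d₁ − σ√T = 1.175204 − 0.396116 = 0.779088
e^{−rT} = e^{−0.0341·2.8828} = 0.906374
N(d₁) = 0.880043,  N(d₂) = 0.782036
Call price V = S·N(d₁) − K·e^{−rT}·N(d₂) = 38.141083 − 23.015291 = 15.125792
φ(d₁) = (1/√(2π))·e^{−d₁²/2} = 0.199989
Θ = −S·φ(d₁)·σ/(2√T) − r·K·e^{−rT}·N(d₂) = −0.595489 − 0.784821 = -1.380310

price = 15.125792
Θ = -1.380310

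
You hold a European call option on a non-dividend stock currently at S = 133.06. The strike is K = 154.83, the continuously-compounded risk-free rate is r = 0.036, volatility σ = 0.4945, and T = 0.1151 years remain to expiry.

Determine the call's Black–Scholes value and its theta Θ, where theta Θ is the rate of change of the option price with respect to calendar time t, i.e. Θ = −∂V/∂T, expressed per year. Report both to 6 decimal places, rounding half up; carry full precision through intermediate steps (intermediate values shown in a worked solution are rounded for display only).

σ√T = 0.4945·√0.1151 = 0.167766
d₁ = (ln(S/K) + (r+σ²/2)T) / (σ√T) = (ln(133.06/154.83) + (0.036+0.4945²/2)·0.1151) / 0.167766 = (-0.151528 + 0.018216) / 0.167766 = -0.794626
d₂ = d₁ − σ√T = -0.794626 − 0.167766 = -0.962392
e^{−rT} = e^{−0.036·0.1151} = 0.995865
N(d₁) = 0.213415,  N(d₂) = 0.167926
Call price V = S·N(d₁) − K·e^{−rT}·N(d₂) = 28.397063 − 25.892518 = 2.504544
φ(d₁) = (1/√(2π))·e^{−d₁²/2} = 0.290935
Θ = −S·φ(d₁)·σ/(2√T) − r·K·e^{−rT}·N(d₂) = −28.212576 − 0.932131 = -29.144707

price = 2.504544
Θ = -29.144707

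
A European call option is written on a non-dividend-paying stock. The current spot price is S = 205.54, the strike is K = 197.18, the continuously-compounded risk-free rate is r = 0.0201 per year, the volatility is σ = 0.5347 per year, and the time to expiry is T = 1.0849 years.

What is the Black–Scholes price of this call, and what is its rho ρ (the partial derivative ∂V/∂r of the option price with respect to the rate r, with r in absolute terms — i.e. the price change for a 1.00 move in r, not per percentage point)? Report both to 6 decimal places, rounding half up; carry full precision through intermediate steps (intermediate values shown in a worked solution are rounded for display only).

σ√T = 0.5347·√1.0849 = 0.556936
d₁ = (ln(S/K) + (r+σ²/2)T) / (σ√T) = (ln(205.54/197.18) + (0.0201+0.5347²/2)·1.0849) / 0.556936 = (0.041524 + 0.176895) / 0.556936 = 0.392180
d₂ = d₁ − σ√T = 0.392180 − 0.556936 = -0.164756
e^{−rT} = e^{−0.0201·1.0849} = 0.978430
N(d₁) = 0.652537,  N(d₂) = 0.434568
Call price V = S·N(d₁) − K·e^{−rT}·N(d₂) = 134.122504 − 83.839785 = 50.282720
ρ = K·T·e^{−rT}·N(d₂) = 90.957783

price = 50.282720
ρ = 90.957783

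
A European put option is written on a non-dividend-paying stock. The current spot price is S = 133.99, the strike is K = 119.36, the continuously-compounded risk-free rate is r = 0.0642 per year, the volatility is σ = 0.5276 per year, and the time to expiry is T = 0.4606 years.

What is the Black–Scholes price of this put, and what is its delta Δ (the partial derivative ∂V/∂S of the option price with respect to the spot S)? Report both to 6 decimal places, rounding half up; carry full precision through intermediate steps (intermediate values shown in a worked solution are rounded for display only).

σ√T = 0.5276·√0.4606 = 0.358069
d₁ = (ln(S/K) + (r+σ²/2)T) / (σ√T) = (ln(133.99/119.36) + (0.0642+0.5276²/2)·0.4606) / 0.358069 = (0.115621 + 0.093677) / 0.358069 = 0.584519
d₂ = d₁ − σ√T = 0.584519 − 0.358069 = 0.226450
e^{−rT} = e^{−0.0642·0.4606} = 0.970862
N(−d₁) = 0.279435,  N(−d₂) = 0.410426
Put price V = K·e^{−rT}·N(−d₂) − S·N(−d₁) = 47.560996 − 37.441560 = 10.119436
Δ = −N(−d₁) = -0.279435

price = 10.119436
Δ = -0.279435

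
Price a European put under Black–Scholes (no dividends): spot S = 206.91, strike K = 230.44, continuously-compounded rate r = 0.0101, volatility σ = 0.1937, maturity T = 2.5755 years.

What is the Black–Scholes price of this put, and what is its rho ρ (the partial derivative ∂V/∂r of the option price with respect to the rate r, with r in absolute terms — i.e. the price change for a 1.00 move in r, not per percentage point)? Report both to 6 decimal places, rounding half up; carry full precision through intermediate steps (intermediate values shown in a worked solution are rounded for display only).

price = 36.357880
ρ = -382.871556

σ√T = 0.1937·√2.5755 = 0.310857
d₁ = (ln(S/K) + (r+σ²/2)T) / (σ√T) = (ln(206.91/230.44) + (0.0101+0.1937²/2)·2.5755) / 0.310857 = (-0.107707 + 0.074329) / 0.310857 = -0.107374
d₂ = d₁ − σ√T = -0.107374 − 0.310857 = -0.418231
e^{−rT} = e^{−0.0101·2.5755} = 0.974323
N(−d₁) = 0.542754,  N(−d₂) = 0.662111
Put price V = K·e^{−rT}·N(−d₂) − S·N(−d₁) = 148.659117 − 112.301238 = 36.357880
ρ = −K·T·e^{−rT}·N(−d₂) = -382.871556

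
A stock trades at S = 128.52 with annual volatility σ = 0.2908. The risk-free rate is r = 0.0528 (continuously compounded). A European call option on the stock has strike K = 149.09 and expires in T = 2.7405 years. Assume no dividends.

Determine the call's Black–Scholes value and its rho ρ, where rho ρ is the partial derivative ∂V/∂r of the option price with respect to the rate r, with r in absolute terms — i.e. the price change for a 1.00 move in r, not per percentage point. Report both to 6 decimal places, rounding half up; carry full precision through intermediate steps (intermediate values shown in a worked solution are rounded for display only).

price = 24.250602
ρ = 142.074090

σ√T = 0.2908·√2.7405 = 0.481404
d₁ = (ln(S/K) + (r+σ²/2)T) / (σ√T) = (ln(128.52/149.09) + (0.0528+0.2908²/2)·2.7405) / 0.481404 = (-0.148466 + 0.260573) / 0.481404 = 0.232876
d₂ = d₁ − σ√T = 0.232876 − 0.481404 = -0.248527
e^{−rT} = e^{−0.0528·2.7405} = 0.865283
N(d₁) = 0.592071,  N(d₂) = 0.401863
Call price V = S·N(d₁) − K·e^{−rT}·N(d₂) = 76.092999 − 51.842397 = 24.250602
ρ = K·T·e^{−rT}·N(d₂) = 142.074090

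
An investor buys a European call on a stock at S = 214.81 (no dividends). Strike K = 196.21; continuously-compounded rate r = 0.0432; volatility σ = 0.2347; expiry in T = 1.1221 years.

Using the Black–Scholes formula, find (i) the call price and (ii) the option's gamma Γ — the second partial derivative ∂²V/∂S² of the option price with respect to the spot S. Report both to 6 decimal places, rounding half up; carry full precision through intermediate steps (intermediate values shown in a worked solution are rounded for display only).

σ√T = 0.2347·√1.1221 = 0.248616
d₁ = (ln(S/K) + (r+σ²/2)T) / (σ√T) = (ln(214.81/196.21) + (0.0432+0.2347²/2)·1.1221) / 0.248616 = (0.090568 + 0.079380) / 0.248616 = 0.683577
d₂ = d₁ − σ√T = 0.683577 − 0.248616 = 0.434961
e^{−rT} = e^{−0.0432·1.1221} = 0.952681
N(d₁) = 0.752879,  N(d₂) = 0.668205
Call price V = S·N(d₁) − K·e^{−rT}·N(d₂) = 161.725891 − 124.904561 = 36.821330
φ(d₁) = (1/√(2π))·e^{−d₁²/2} = 0.315822
Γ = φ(d₁) / (S·σ·√T) = 0.005914

price = 36.821330
Γ = 0.005914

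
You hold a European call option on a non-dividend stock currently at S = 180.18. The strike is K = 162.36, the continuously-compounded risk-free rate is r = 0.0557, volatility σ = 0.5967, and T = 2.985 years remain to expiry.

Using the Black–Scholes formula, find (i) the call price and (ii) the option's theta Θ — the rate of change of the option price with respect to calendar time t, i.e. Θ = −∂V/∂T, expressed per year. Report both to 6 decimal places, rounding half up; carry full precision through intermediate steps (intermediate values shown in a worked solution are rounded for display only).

price = 85.831197
Θ = -12.236918

σ√T = 0.5967·√2.985 = 1.030928
d₁ = (ln(S/K) + (r+σ²/2)T) / (σ√T) = (ln(180.18/162.36) + (0.0557+0.5967²/2)·2.985) / 1.030928 = (0.104140 + 0.697670) / 1.030928 = 0.777756
d₂ = d₁ − σ√T = 0.777756 − 1.030928 = -0.253171
e^{−rT} = e^{−0.0557·2.985} = 0.846822
N(d₁) = 0.781644,  N(d₂) = 0.400068
Call price V = S·N(d₁) − K·e^{−rT}·N(d₂) = 140.836564 − 55.005366 = 85.831197
φ(d₁) = (1/√(2π))·e^{−d₁²/2} = 0.294820
Θ = −S·φ(d₁)·σ/(2√T) − r·K·e^{−rT}·N(d₂) = −9.173119 − 3.063799 = -12.236918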